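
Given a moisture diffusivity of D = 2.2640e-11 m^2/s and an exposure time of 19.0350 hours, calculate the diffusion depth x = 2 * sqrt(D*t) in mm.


t = 19.0350 hr * 3600 = 68526.0000 s
D * t = 2.2640e-11 * 68526.0000 = 1.5514e-06
x = 2 * sqrt(D*t) = 2 * sqrt(1.5514e-06) = 0.00249113 m = 2.4911 mm


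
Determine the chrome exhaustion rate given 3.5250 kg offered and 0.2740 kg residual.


Formula: Uptake = (offered - residual) / offered * 100
Substituting: Uptake = (3.5250 - 0.2740) / 3.5250 * 100
Result: 92.2270 %


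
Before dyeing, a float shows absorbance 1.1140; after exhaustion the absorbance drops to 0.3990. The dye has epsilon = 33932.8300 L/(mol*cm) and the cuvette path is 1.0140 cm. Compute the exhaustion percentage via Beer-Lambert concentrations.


c_initial = A_i / (epsilon * l) = 1.1140 / (33932.8300 * 1.0140) = 3.2376e-05 mol/L
c_final = A_f / (epsilon * l) = 0.3990 / (33932.8300 * 1.0140) = 1.1596e-05 mol/L
Exhaustion = (c_initial - c_final) / c_initial * 100 = (3.2376e-05 - 1.1596e-05) / 3.2376e-05 * 100 = 64.1831 %


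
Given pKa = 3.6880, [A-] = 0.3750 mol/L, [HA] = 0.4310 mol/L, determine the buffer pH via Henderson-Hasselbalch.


ratio = [A-] / [HA] = 0.3750 / 0.4310 = 0.8701
log10(ratio) = -0.060446
pH = pKa + log10(ratio) = 3.6880 - 0.060446 = 3.6276


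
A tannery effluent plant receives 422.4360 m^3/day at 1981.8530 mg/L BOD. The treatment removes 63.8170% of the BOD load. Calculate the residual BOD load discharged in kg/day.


Load_in = volume * conc / 1000 = 422.4360 * 1981.8530 / 1000 = 837.2061 kg/day
Removed = Load_in * eff / 100 = 837.2061 * 63.8170 / 100 = 534.2798 kg/day
Load_out = Load_in - Removed = 837.2061 - 534.2798 = 302.9263 kg/day


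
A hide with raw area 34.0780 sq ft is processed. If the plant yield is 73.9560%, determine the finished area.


Formula: finished = raw * yield / 100
Substituting: finished = 34.0780 * 73.9560 / 100
Result: 25.2027 sq ft


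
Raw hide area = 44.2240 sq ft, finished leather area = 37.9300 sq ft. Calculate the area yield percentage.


Formula: Yield = finished / raw * 100
Substituting: Yield = 37.9300 / 44.2240 * 100
Result: 85.7679 %


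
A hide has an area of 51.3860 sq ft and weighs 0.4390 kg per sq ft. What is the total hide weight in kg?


Formula: Weight = area * weight_per_sqft
Substituting: Weight = 51.3860 * 0.4390
Result: 22.5585 kg


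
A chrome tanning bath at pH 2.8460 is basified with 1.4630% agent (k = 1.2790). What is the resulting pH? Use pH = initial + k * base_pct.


Formula: pH_final = pH_initial + k * base_pct
Substituting: pH_final = 2.8460 + 1.2790 * 1.4630
Result: 4.7172


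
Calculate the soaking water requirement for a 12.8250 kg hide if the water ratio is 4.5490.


Formula: Water = hide_weight * ratio
Substituting: Water = 12.8250 * 4.5490
Result: 58.3409 kg


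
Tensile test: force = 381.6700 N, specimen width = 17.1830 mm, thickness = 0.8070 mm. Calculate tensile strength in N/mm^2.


Formula: TS = force / (width * thickness)
Substituting: TS = 381.6700 / (17.1830 * 0.8070)
Result: 27.5243 N/mm^2


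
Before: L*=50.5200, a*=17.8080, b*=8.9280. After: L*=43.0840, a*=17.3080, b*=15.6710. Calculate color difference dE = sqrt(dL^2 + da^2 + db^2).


dL = -7.4360, da = -0.5000, db = 6.7430
dE = sqrt((-7.4360)^2 + (-0.5000)^2 + 6.7430^2) = 10.0505


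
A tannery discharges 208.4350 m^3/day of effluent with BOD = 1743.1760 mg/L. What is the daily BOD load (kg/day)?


Formula: BOD_load = volume * conc / 1000
Substituting: BOD_load = 208.4350 * 1743.1760 / 1000
Result: 363.3389 kg/day


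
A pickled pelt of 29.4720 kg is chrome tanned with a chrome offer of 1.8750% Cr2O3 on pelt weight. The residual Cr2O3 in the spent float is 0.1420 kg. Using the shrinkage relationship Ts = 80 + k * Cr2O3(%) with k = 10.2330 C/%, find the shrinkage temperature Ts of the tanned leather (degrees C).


Offered = pelt * offer_pct / 100 = 29.4720 * 1.8750 / 100 = 0.5526 kg
Uptake = offered - residual = 0.5526 - 0.1420 = 0.4106 kg
Cr2O3% on pelt = uptake / pelt * 100 = 0.4106 / 29.4720 * 100 = 1.3932 %
Ts = 80 + k * Cr2O3% = 80 + 10.2330 * 1.3932 = 94.2565 C


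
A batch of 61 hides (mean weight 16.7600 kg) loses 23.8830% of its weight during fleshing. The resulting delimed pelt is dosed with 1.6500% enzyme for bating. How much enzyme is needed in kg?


Total_raw = N * avg_wt = 61 * 16.7600 = 1022.3600 kg
Substrate = Total_raw * (1 - loss/100) = 1022.3600 * (1 - 23.8830/100) = 778.1898 kg
Enzyme = Substrate * pct / 100 = 778.1898 * 1.6500 / 100 = 12.8401 kg


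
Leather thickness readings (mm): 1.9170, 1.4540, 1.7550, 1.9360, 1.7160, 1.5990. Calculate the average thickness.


Formula: Average = sum / n
Substituting: Average = 10.3770 / 6
Result: 1.7295 mm


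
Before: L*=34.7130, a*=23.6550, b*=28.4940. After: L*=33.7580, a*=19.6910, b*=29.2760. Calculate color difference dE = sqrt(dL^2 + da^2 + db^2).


dL = -0.9550, da = -3.9640, db = 0.7820
dE = sqrt((-0.9550)^2 + (-3.9640)^2 + 0.7820^2) = 4.1517


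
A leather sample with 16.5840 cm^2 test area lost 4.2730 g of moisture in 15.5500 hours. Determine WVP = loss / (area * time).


Formula: WVP = loss / (area * time)
Substituting: WVP = 4.2730 / (16.5840 * 15.5500)
Result: 0.0165696 g/(cm^2*hr)


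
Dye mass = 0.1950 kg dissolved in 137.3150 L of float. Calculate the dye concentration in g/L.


Formula: Conc = dye_mass(kg) / volume(L) * 1000
Substituting: Conc = 0.1950 / 137.3150 * 1000
Result: 1.4201 g/L


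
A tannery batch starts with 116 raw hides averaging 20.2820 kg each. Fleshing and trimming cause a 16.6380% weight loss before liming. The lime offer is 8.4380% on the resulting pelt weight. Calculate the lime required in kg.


Total_raw = N * avg_wt = 116 * 20.2820 = 2352.7120 kg
Substrate = Total_raw * (1 - loss/100) = 2352.7120 * (1 - 16.6380/100) = 1961.2678 kg
Lime = Substrate * pct / 100 = 1961.2678 * 8.4380 / 100 = 165.4918 kg


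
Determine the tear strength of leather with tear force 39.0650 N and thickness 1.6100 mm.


Formula: Tear strength = force / thickness
Substituting: Tear strength = 39.0650 / 1.6100
Result: 24.2640 N/mm


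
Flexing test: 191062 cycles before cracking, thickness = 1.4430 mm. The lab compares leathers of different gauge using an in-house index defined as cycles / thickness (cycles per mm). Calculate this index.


Formula: Index = cycles / thickness
Substituting: Index = 191062 / 1.4430
Result: 132406.0984 cycles/mm


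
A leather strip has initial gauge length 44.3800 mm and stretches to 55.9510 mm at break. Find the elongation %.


Formula: Elongation = (Lf - L0) / L0 * 100
Substituting: Elongation = (55.9510 - 44.3800) / 44.3800 * 100
Result: 26.0726 %


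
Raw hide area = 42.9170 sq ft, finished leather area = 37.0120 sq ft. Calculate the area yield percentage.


Formula: Yield = finished / raw * 100
Substituting: Yield = 37.0120 / 42.9170 * 100
Result: 86.2409 %


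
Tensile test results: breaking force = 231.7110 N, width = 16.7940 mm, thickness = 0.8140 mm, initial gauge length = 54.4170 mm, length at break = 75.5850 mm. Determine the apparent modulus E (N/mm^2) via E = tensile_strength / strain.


TS = F / (w * t) = 231.7110 / (16.7940 * 0.8140) = 16.9499 N/mm^2
strain = (Lf - L0) / L0 = (75.5850 - 54.4170) / 54.4170 = 0.3890
E = TS / strain = 16.9499 / 0.3890 = 43.5735 N/mm^2


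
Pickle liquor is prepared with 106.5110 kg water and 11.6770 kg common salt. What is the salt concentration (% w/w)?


Formula: Conc = salt / (water + salt) * 100
Substituting: Conc = 11.6770 / (106.5110 + 11.6770) * 100
Result: 9.8800 %


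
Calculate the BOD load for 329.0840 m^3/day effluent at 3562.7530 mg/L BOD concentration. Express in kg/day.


Formula: BOD_load = volume * conc / 1000
Substituting: BOD_load = 329.0840 * 3562.7530 / 1000
Result: 1172.4450 kg/day


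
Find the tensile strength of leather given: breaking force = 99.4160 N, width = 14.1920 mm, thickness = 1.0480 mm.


Formula: TS = force / (width * thickness)
Substituting: TS = 99.4160 / (14.1920 * 1.0480)
Result: 6.6842 N/mm^2


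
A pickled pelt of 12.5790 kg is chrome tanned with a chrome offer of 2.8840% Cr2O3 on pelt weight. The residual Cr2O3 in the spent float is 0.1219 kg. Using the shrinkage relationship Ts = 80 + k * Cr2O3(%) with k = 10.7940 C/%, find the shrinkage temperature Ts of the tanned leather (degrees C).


Offered = pelt * offer_pct / 100 = 12.5790 * 2.8840 / 100 = 0.3628 kg
Uptake = offered - residual = 0.3628 - 0.1219 = 0.2409 kg
Cr2O3% on pelt = uptake / pelt * 100 = 0.2409 / 12.5790 * 100 = 1.9149 %
Ts = 80 + k * Cr2O3% = 80 + 10.7940 * 1.9149 = 100.6697 C


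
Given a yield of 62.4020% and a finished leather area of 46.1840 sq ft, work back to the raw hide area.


Formula: raw = finished * 100 / yield
Substituting: raw = 46.1840 * 100 / 62.4020
Result: 74.0104 sq ft


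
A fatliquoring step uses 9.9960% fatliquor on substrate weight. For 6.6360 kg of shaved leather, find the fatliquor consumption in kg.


Formula: Fat = substrate * pct / 100
Substituting: Fat = 6.6360 * 9.9960 / 100
Result: 0.6633 kg


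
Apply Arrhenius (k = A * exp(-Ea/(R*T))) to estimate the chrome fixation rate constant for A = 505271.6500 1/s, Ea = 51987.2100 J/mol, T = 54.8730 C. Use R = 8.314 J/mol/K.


T_K = T_C + 273.15 = 54.8730 + 273.15 = 328.0230 K
exponent = -Ea / (R * T_K) = -51987.2100 / (8.314 * 328.0230) = -19.0626
k = A * exp(exponent) = 505271.6500 * exp(-19.0626) = 0.00265914 1/s


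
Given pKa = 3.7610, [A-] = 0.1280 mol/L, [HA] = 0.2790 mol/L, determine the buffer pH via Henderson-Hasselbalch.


ratio = [A-] / [HA] = 0.1280 / 0.2790 = 0.4588
log10(ratio) = -0.3384
pH = pKa + log10(ratio) = 3.7610 - 0.3384 = 3.4226


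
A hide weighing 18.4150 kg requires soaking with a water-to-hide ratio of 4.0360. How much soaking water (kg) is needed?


Formula: Water = hide_weight * ratio
Substituting: Water = 18.4150 * 4.0360
Result: 74.3229 kg


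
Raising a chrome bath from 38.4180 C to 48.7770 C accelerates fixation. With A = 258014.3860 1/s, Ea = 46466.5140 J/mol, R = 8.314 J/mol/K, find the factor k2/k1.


T1 = 38.4180 + 273.15 = 311.5680 K; T2 = 48.7770 + 273.15 = 321.9270 K
k1 = A * exp(-Ea/(R*T1)) = 258014.3860 * exp(-46466.5140/(8.314*311.5680)) = 0.00418034 1/s
k2 = A * exp(-Ea/(R*T2)) = 258014.3860 * exp(-46466.5140/(8.314*321.9270)) = 0.00744549 1/s
k2/k1 = 0.00744549 / 0.00418034 = 1.7811


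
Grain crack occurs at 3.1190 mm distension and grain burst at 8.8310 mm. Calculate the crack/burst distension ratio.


Formula: Ratio = crack / burst
Substituting: Ratio = 3.1190 / 8.8310
Result: 0.3532


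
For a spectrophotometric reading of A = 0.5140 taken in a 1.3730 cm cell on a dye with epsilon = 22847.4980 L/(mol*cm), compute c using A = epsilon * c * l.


Formula: c = A / (epsilon * l)
Substituting: c = 0.5140 / (22847.4980 * 1.3730)
Result: 1.6385e-05 mol/L


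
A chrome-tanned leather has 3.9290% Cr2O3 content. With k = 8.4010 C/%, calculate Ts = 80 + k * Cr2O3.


Formula: Ts = 80 + k * Cr2O3
Substituting: Ts = 80 + 8.4010 * 3.9290
Result: 113.0075 C


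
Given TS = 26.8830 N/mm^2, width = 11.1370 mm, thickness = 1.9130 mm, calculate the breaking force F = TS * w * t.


Formula: F = TS * w * t
Substituting: F = 26.8830 * 11.1370 * 1.9130
Result: 572.7445 N


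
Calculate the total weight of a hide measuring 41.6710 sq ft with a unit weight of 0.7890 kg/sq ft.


Formula: Weight = area * weight_per_sqft
Substituting: Weight = 41.6710 * 0.7890
Result: 32.8784 kg


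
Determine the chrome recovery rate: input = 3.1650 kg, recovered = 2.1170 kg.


Formula: Recovery = recovered / input * 100
Substituting: Recovery = 2.1170 / 3.1650 * 100
Result: 66.8878 %


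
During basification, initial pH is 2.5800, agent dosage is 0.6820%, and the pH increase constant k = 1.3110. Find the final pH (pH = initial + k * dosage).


Formula: pH_final = pH_initial + k * base_pct
Substituting: pH_final = 2.5800 + 1.3110 * 0.6820
Result: 3.4741


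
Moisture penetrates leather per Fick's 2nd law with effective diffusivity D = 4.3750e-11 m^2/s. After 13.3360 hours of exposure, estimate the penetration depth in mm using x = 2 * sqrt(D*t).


t = 13.3360 hr * 3600 = 48009.6000 s
D * t = 4.3750e-11 * 48009.6000 = 2.1004e-06
x = 2 * sqrt(D*t) = 2 * sqrt(2.1004e-06) = 0.00289857 m = 2.8986 mm


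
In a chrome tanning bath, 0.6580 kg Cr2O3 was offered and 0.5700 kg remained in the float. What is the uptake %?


Formula: Uptake = (offered - residual) / offered * 100
Substituting: Uptake = (0.6580 - 0.5700) / 0.6580 * 100
Result: 13.3739 %


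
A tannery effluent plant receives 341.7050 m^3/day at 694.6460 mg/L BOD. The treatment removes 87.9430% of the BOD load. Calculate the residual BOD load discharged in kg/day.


Load_in = volume * conc / 1000 = 341.7050 * 694.6460 / 1000 = 237.3640 kg/day
Removed = Load_in * eff / 100 = 237.3640 * 87.9430 / 100 = 208.7450 kg/day
Load_out = Load_in - Removed = 237.3640 - 208.7450 = 28.6190 kg/day


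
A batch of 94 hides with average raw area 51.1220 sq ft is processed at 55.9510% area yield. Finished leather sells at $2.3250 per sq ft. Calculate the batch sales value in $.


Raw_total = N * avg_area = 94 * 51.1220 = 4805.4680 sq ft
Finished = Raw_total * yield / 100 = 4805.4680 * 55.9510 / 100 = 2688.7074 sq ft
Value = Finished * price = 2688.7074 * 2.3250 = 6251.2447 $


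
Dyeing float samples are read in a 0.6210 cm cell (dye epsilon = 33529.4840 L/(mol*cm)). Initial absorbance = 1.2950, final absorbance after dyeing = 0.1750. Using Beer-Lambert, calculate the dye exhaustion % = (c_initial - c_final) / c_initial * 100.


c_initial = A_i / (epsilon * l) = 1.2950 / (33529.4840 * 0.6210) = 6.2194e-05 mol/L
c_final = A_f / (epsilon * l) = 0.1750 / (33529.4840 * 0.6210) = 8.4046e-06 mol/L
Exhaustion = (c_initial - c_final) / c_initial * 100 = (6.2194e-05 - 8.4046e-06) / 6.2194e-05 * 100 = 86.4865 %


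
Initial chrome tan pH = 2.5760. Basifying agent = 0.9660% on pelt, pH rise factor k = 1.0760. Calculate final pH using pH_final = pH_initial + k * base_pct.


Formula: pH_final = pH_initial + k * base_pct
Substituting: pH_final = 2.5760 + 1.0760 * 0.9660
Result: 3.6154


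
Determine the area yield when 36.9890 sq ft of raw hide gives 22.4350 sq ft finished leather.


Formula: Yield = finished / raw * 100
Substituting: Yield = 22.4350 / 36.9890 * 100
Result: 60.6532 %


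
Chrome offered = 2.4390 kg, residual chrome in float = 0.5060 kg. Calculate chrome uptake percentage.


Formula: Uptake = (offered - residual) / offered * 100
Substituting: Uptake = (2.4390 - 0.5060) / 2.4390 * 100
Result: 79.2538 %


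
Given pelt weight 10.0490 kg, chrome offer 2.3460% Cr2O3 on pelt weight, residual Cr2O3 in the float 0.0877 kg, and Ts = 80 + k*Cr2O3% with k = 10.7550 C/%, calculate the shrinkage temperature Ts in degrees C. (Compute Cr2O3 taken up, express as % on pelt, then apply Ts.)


Offered = pelt * offer_pct / 100 = 10.0490 * 2.3460 / 100 = 0.2357 kg
Uptake = offered - residual = 0.2357 - 0.0877 = 0.1480 kg
Cr2O3% on pelt = uptake / pelt * 100 = 0.1480 / 10.0490 * 100 = 1.4733 %
Ts = 80 + k * Cr2O3% = 80 + 10.7550 * 1.4733 = 95.8451 C


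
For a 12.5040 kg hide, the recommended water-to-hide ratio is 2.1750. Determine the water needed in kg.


Formula: Water = hide_weight * ratio
Substituting: Water = 12.5040 * 2.1750
Result: 27.1962 kg


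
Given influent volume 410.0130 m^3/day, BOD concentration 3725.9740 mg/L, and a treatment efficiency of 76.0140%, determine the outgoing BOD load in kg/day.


Load_in = volume * conc / 1000 = 410.0130 * 3725.9740 / 1000 = 1527.6978 kg/day
Removed = Load_in * eff / 100 = 1527.6978 * 76.0140 / 100 = 1161.2642 kg/day
Load_out = Load_in - Removed = 1527.6978 - 1161.2642 = 366.4336 kg/day


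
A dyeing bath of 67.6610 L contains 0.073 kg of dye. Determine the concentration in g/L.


Formula: Conc = dye_mass(kg) / volume(L) * 1000
Substituting: Conc = 0.073 / 67.6610 * 1000
Result: 1.0789 g/L


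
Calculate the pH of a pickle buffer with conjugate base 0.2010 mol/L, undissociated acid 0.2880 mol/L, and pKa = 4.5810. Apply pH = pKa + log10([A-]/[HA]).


ratio = [A-] / [HA] = 0.2010 / 0.2880 = 0.6979
log10(ratio) = -0.1562
pH = pKa + log10(ratio) = 4.5810 - 0.1562 = 4.4248


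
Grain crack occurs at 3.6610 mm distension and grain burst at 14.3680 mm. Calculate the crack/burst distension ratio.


Formula: Ratio = crack / burst
Substituting: Ratio = 3.6610 / 14.3680
Result: 0.2548


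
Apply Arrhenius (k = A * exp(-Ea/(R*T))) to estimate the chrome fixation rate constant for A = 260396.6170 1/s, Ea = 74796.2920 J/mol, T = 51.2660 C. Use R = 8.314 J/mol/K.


T_K = T_C + 273.15 = 51.2660 + 273.15 = 324.4160 K
exponent = -Ea / (R * T_K) = -74796.2920 / (8.314 * 324.4160) = -27.7311
k = A * exp(exponent) = 260396.6170 * exp(-27.7311) = 2.3559e-07 1/s


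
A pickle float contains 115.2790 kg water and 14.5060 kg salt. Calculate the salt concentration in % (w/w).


Formula: Conc = salt / (water + salt) * 100
Substituting: Conc = 14.5060 / (115.2790 + 14.5060) * 100
Result: 11.1769 %


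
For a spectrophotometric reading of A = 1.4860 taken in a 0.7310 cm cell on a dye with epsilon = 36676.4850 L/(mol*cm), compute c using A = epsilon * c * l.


Formula: c = A / (epsilon * l)
Substituting: c = 1.4860 / (36676.4850 * 0.7310)
Result: 5.5426e-05 mol/L


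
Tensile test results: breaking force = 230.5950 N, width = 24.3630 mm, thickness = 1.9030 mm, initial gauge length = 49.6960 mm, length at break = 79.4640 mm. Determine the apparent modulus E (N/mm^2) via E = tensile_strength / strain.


TS = F / (w * t) = 230.5950 / (24.3630 * 1.9030) = 4.9737 N/mm^2
strain = (Lf - L0) / L0 = (79.4640 - 49.6960) / 49.6960 = 0.5990
E = TS / strain = 4.9737 / 0.5990 = 8.3033 N/mm^2


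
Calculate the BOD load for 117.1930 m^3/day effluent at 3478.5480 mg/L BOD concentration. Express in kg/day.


Formula: BOD_load = volume * conc / 1000
Substituting: BOD_load = 117.1930 * 3478.5480 / 1000
Result: 407.6615 kg/day


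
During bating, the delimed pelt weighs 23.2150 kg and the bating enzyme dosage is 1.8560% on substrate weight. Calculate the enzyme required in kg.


Formula: Enzyme = substrate * pct / 100
Substituting: Enzyme = 23.2150 * 1.8560 / 100
Result: 0.4309 kg


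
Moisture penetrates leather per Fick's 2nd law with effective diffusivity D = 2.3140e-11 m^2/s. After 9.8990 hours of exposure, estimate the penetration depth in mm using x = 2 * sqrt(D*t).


t = 9.8990 hr * 3600 = 35636.4000 s
D * t = 2.3140e-11 * 35636.4000 = 8.2463e-07
x = 2 * sqrt(D*t) = 2 * sqrt(8.2463e-07) = 0.00181618 m = 1.8162 mm


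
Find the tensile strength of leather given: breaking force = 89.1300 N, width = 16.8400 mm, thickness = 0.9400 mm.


Formula: TS = force / (width * thickness)
Substituting: TS = 89.1300 / (16.8400 * 0.9400)
Result: 5.6306 N/mm^2


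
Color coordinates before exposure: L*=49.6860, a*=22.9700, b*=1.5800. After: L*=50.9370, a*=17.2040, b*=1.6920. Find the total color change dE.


dL = 1.2510, da = -5.7660, db = 0.1120
dE = sqrt(1.2510^2 + (-5.7660)^2 + 0.1120^2) = 5.9012


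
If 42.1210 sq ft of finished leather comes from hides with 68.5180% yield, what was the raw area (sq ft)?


Formula: raw = finished * 100 / yield
Substituting: raw = 42.1210 * 100 / 68.5180
Result: 61.4744 sq ft


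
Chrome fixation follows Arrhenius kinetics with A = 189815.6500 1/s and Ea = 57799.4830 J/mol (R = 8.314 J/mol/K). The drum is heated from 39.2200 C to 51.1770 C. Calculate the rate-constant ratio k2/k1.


T1 = 39.2200 + 273.15 = 312.3700 K; T2 = 51.1770 + 273.15 = 324.3270 K
k1 = A * exp(-Ea/(R*T1)) = 189815.6500 * exp(-57799.4830/(8.314*312.3700)) = 4.0995e-05 1/s
k2 = A * exp(-Ea/(R*T2)) = 189815.6500 * exp(-57799.4830/(8.314*324.3270)) = 9.3126e-05 1/s
k2/k1 = 9.3126e-05 / 4.0995e-05 = 2.2717


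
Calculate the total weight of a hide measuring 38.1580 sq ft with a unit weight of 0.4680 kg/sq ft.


Formula: Weight = area * weight_per_sqft
Substituting: Weight = 38.1580 * 0.4680
Result: 17.8579 kg


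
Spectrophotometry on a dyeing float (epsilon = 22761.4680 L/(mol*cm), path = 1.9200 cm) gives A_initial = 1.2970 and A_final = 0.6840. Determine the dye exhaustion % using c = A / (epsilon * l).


c_initial = A_i / (epsilon * l) = 1.2970 / (22761.4680 * 1.9200) = 2.9678e-05 mol/L
c_final = A_f / (epsilon * l) = 0.6840 / (22761.4680 * 1.9200) = 1.5651e-05 mol/L
Exhaustion = (c_initial - c_final) / c_initial * 100 = (2.9678e-05 - 1.5651e-05) / 2.9678e-05 * 100 = 47.2629 %


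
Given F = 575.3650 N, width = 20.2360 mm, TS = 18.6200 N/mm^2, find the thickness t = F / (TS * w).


Formula: t = F / (TS * w)
Substituting: t = 575.3650 / (18.6200 * 20.2360)
Result: 1.5270 mm


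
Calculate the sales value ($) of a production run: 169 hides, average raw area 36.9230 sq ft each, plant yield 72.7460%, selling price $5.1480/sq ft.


Raw_total = N * avg_area = 169 * 36.9230 = 6239.9870 sq ft
Finished = Raw_total * yield / 100 = 6239.9870 * 72.7460 / 100 = 4539.3409 sq ft
Value = Finished * price = 4539.3409 * 5.1480 = 23368.5272 $


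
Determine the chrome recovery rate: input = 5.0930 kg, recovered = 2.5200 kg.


Formula: Recovery = recovered / input * 100
Substituting: Recovery = 2.5200 / 5.0930 * 100
Result: 49.4797 %


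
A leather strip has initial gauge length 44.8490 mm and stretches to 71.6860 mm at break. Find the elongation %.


Formula: Elongation = (Lf - L0) / L0 * 100
Substituting: Elongation = (71.6860 - 44.8490) / 44.8490 * 100
Result: 59.8386 %


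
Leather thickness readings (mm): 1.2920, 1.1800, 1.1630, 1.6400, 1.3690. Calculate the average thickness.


Formula: Average = sum / n
Substituting: Average = 6.6440 / 5
Result: 1.3288 mm


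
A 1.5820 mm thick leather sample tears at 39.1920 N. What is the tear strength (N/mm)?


Formula: Tear strength = force / thickness
Substituting: Tear strength = 39.1920 / 1.5820
Result: 24.7737 N/mm


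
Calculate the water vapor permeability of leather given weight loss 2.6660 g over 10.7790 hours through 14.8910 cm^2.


Formula: WVP = loss / (area * time)
Substituting: WVP = 2.6660 / (14.8910 * 10.7790)
Result: 0.0166095 g/(cm^2*hr)


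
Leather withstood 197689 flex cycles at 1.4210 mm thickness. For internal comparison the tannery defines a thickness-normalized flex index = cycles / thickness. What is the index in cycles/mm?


Formula: Index = cycles / thickness
Substituting: Index = 197689 / 1.4210
Result: 139119.6341 cycles/mm


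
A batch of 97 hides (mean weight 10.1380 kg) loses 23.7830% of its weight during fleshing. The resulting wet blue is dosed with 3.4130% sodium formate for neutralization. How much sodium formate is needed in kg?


Total_raw = N * avg_wt = 97 * 10.1380 = 983.3860 kg
Substrate = Total_raw * (1 - loss/100) = 983.3860 * (1 - 23.7830/100) = 749.5073 kg
Neutralizer = Substrate * pct / 100 = 749.5073 * 3.4130 / 100 = 25.5807 kg


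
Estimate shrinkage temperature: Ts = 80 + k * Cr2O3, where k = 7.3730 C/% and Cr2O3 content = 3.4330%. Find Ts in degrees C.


Formula: Ts = 80 + k * Cr2O3
Substituting: Ts = 80 + 7.3730 * 3.4330
Result: 105.3115 C


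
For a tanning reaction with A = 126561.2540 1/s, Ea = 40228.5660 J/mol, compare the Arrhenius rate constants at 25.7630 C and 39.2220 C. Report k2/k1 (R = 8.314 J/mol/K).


T1 = 25.7630 + 273.15 = 298.9130 K; T2 = 39.2220 + 273.15 = 312.3720 K
k1 = A * exp(-Ea/(R*T1)) = 126561.2540 * exp(-40228.5660/(8.314*298.9130)) = 0.0118075 1/s
k2 = A * exp(-Ea/(R*T2)) = 126561.2540 * exp(-40228.5660/(8.314*312.3720)) = 0.0237172 1/s
k2/k1 = 0.0237172 / 0.0118075 = 2.0086


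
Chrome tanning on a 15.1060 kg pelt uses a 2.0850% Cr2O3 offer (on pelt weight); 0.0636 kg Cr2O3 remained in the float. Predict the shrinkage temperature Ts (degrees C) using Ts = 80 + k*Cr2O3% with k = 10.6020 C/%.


Offered = pelt * offer_pct / 100 = 15.1060 * 2.0850 / 100 = 0.3150 kg
Uptake = offered - residual = 0.3150 - 0.0636 = 0.2514 kg
Cr2O3% on pelt = uptake / pelt * 100 = 0.2514 / 15.1060 * 100 = 1.6640 %
Ts = 80 + k * Cr2O3% = 80 + 10.6020 * 1.6640 = 97.6415 C


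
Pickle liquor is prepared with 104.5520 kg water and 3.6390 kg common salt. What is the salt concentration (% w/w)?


Formula: Conc = salt / (water + salt) * 100
Substituting: Conc = 3.6390 / (104.5520 + 3.6390) * 100
Result: 3.3635 %


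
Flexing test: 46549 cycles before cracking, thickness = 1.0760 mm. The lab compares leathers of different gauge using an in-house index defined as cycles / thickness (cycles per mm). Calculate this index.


Formula: Index = cycles / thickness
Substituting: Index = 46549 / 1.0760
Result: 43261.1524 cycles/mm


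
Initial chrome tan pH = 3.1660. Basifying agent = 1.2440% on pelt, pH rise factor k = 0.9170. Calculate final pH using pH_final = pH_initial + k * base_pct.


Formula: pH_final = pH_initial + k * base_pct
Substituting: pH_final = 3.1660 + 0.9170 * 1.2440
Result: 4.3067


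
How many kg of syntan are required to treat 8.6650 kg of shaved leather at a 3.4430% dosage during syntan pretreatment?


Formula: Syntan = substrate * pct / 100
Substituting: Syntan = 8.6650 * 3.4430 / 100
Result: 0.2983 kg


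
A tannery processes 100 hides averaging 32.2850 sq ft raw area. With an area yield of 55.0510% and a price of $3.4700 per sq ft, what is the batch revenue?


Raw_total = N * avg_area = 100 * 32.2850 = 3228.5000 sq ft
Finished = Raw_total * yield / 100 = 3228.5000 * 55.0510 / 100 = 1777.3215 sq ft
Value = Finished * price = 1777.3215 * 3.4700 = 6167.3057 $


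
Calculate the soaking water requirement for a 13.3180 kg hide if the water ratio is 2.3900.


Formula: Water = hide_weight * ratio
Substituting: Water = 13.3180 * 2.3900
Result: 31.8300 kg


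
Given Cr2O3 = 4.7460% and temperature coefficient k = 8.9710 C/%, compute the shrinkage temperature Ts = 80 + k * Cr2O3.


Formula: Ts = 80 + k * Cr2O3
Substituting: Ts = 80 + 8.9710 * 4.7460
Result: 122.5764 C


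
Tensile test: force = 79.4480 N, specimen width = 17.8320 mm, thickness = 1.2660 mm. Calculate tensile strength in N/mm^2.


Formula: TS = force / (width * thickness)
Substituting: TS = 79.4480 / (17.8320 * 1.2660)
Result: 3.5192 N/mm^2


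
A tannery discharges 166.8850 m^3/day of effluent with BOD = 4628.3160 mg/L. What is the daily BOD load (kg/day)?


Formula: BOD_load = volume * conc / 1000
Substituting: BOD_load = 166.8850 * 4628.3160 / 1000
Result: 772.3965 kg/day


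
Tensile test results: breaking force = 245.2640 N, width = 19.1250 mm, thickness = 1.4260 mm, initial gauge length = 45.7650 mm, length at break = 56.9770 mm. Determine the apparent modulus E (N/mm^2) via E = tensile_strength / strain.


TS = F / (w * t) = 245.2640 / (19.1250 * 1.4260) = 8.9932 N/mm^2
strain = (Lf - L0) / L0 = (56.9770 - 45.7650) / 45.7650 = 0.2450
E = TS / strain = 8.9932 / 0.2450 = 36.7082 N/mm^2


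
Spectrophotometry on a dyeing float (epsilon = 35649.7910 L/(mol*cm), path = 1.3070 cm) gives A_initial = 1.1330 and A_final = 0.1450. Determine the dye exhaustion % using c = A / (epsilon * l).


c_initial = A_i / (epsilon * l) = 1.1330 / (35649.7910 * 1.3070) = 2.4316e-05 mol/L
c_final = A_f / (epsilon * l) = 0.1450 / (35649.7910 * 1.3070) = 3.1120e-06 mol/L
Exhaustion = (c_initial - c_final) / c_initial * 100 = (2.4316e-05 - 3.1120e-06) / 2.4316e-05 * 100 = 87.2021 %


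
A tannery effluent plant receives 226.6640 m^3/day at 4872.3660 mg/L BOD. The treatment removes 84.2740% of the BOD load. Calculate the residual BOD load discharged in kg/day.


Load_in = volume * conc / 1000 = 226.6640 * 4872.3660 / 1000 = 1104.3900 kg/day
Removed = Load_in * eff / 100 = 1104.3900 * 84.2740 / 100 = 930.7136 kg/day
Load_out = Load_in - Removed = 1104.3900 - 930.7136 = 173.6764 kg/day


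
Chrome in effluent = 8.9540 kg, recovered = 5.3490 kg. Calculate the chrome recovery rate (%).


Formula: Recovery = recovered / input * 100
Substituting: Recovery = 5.3490 / 8.9540 * 100
Result: 59.7387 %


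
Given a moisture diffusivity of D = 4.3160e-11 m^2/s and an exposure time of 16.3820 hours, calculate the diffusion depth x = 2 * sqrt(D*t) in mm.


t = 16.3820 hr * 3600 = 58975.2000 s
D * t = 4.3160e-11 * 58975.2000 = 2.5454e-06
x = 2 * sqrt(D*t) = 2 * sqrt(2.5454e-06) = 0.00319084 m = 3.1908 mm


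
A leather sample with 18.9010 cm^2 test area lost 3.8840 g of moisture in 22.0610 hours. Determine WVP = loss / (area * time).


Formula: WVP = loss / (area * time)
Substituting: WVP = 3.8840 / (18.9010 * 22.0610)
Result: 0.00931471 g/(cm^2*hr)


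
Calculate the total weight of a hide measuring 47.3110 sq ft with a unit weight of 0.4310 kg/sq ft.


Formula: Weight = area * weight_per_sqft
Substituting: Weight = 47.3110 * 0.4310
Result: 20.3910 kg


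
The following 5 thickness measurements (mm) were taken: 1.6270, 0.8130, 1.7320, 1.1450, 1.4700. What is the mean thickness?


Formula: Average = sum / n
Substituting: Average = 6.7870 / 5
Result: 1.3574 mm


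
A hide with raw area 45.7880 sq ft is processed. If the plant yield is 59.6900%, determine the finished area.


Formula: finished = raw * yield / 100
Substituting: finished = 45.7880 * 59.6900 / 100
Result: 27.3309 sq ft


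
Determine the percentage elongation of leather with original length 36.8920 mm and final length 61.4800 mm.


Formula: Elongation = (Lf - L0) / L0 * 100
Substituting: Elongation = (61.4800 - 36.8920) / 36.8920 * 100
Result: 66.6486 %


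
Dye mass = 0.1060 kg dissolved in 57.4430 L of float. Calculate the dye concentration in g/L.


Formula: Conc = dye_mass(kg) / volume(L) * 1000
Substituting: Conc = 0.1060 / 57.4430 * 1000
Result: 1.8453 g/L


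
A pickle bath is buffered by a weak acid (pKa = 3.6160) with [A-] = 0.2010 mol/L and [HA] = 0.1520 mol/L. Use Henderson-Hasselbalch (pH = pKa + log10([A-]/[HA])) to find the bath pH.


ratio = [A-] / [HA] = 0.2010 / 0.1520 = 1.3224
log10(ratio) = 0.1214
pH = pKa + log10(ratio) = 3.6160 + 0.1214 = 3.7374


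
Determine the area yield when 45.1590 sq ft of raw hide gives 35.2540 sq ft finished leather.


Formula: Yield = finished / raw * 100
Substituting: Yield = 35.2540 / 45.1590 * 100
Result: 78.0664 %


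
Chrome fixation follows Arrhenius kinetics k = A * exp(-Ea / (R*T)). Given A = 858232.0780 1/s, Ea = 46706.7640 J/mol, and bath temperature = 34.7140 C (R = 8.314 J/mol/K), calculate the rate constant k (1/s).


T_K = T_C + 273.15 = 34.7140 + 273.15 = 307.8640 K
exponent = -Ea / (R * T_K) = -46706.7640 / (8.314 * 307.8640) = -18.2478
k = A * exp(exponent) = 858232.0780 * exp(-18.2478) = 0.0102019 1/s


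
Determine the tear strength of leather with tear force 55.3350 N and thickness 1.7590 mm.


Formula: Tear strength = force / thickness
Substituting: Tear strength = 55.3350 / 1.7590
Result: 31.4582 N/mm


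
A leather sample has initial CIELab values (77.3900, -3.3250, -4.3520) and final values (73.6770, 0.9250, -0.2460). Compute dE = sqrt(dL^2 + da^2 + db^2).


dL = -3.7130, da = 4.2500, db = 4.1060
dE = sqrt((-3.7130)^2 + 4.2500^2 + 4.1060^2) = 6.9791


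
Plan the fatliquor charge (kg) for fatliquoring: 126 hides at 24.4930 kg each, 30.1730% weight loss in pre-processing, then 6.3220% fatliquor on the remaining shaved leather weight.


Total_raw = N * avg_wt = 126 * 24.4930 = 3086.1180 kg
Substrate = Total_raw * (1 - loss/100) = 3086.1180 * (1 - 30.1730/100) = 2154.9436 kg
Fat = Substrate * pct / 100 = 2154.9436 * 6.3220 / 100 = 136.2355 kg


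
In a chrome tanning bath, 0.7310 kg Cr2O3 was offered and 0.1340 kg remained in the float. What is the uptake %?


Formula: Uptake = (offered - residual) / offered * 100
Substituting: Uptake = (0.7310 - 0.1340) / 0.7310 * 100
Result: 81.6689 %


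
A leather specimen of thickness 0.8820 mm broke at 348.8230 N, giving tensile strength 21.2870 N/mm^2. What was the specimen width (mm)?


Formula: w = F / (TS * t)
Substituting: w = 348.8230 / (21.2870 * 0.8820)
Result: 18.5790 mm


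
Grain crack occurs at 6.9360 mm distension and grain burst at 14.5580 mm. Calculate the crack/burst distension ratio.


Formula: Ratio = crack / burst
Substituting: Ratio = 6.9360 / 14.5580
Result: 0.4764


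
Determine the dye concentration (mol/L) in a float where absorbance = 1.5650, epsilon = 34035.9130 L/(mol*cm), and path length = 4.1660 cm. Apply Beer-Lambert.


Formula: c = A / (epsilon * l)
Substituting: c = 1.5650 / (34035.9130 * 4.1660)
Result: 1.1037e-05 mol/L


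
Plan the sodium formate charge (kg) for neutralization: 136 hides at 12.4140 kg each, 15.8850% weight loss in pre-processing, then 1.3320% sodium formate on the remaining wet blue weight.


Total_raw = N * avg_wt = 136 * 12.4140 = 1688.3040 kg
Substrate = Total_raw * (1 - loss/100) = 1688.3040 * (1 - 15.8850/100) = 1420.1169 kg
Neutralizer = Substrate * pct / 100 = 1420.1169 * 1.3320 / 100 = 18.9160 kg


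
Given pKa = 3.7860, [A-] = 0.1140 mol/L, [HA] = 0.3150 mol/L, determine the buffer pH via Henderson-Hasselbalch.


ratio = [A-] / [HA] = 0.1140 / 0.3150 = 0.3619
log10(ratio) = -0.4414
pH = pKa + log10(ratio) = 3.7860 - 0.4414 = 3.3446


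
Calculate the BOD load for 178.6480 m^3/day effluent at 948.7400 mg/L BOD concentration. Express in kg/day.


Formula: BOD_load = volume * conc / 1000
Substituting: BOD_load = 178.6480 * 948.7400 / 1000
Result: 169.4905 kg/day


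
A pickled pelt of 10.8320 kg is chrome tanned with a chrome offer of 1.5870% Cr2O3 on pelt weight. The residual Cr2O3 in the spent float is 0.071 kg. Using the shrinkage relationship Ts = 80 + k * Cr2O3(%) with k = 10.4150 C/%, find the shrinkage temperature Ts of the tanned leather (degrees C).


Offered = pelt * offer_pct / 100 = 10.8320 * 1.5870 / 100 = 0.1719 kg
Uptake = offered - residual = 0.1719 - 0.071 = 0.1009 kg
Cr2O3% on pelt = uptake / pelt * 100 = 0.1009 / 10.8320 * 100 = 0.9315 %
Ts = 80 + k * Cr2O3% = 80 + 10.4150 * 0.9315 = 89.7019 C


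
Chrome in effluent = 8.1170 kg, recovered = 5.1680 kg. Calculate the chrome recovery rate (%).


Formula: Recovery = recovered / input * 100
Substituting: Recovery = 5.1680 / 8.1170 * 100
Result: 63.6688 %


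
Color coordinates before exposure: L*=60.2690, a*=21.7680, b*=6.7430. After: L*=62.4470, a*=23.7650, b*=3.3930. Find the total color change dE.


dL = 2.1780, da = 1.9970, db = -3.3500
dE = sqrt(2.1780^2 + 1.9970^2 + (-3.3500)^2) = 4.4670


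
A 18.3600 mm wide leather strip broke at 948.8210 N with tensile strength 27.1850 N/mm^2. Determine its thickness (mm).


Formula: t = F / (TS * w)
Substituting: t = 948.8210 / (27.1850 * 18.3600)
Result: 1.9010 mm


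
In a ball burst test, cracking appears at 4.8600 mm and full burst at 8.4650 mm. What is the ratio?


Formula: Ratio = crack / burst
Substituting: Ratio = 4.8600 / 8.4650
Result: 0.5741


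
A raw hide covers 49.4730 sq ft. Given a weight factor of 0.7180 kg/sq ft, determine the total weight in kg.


Formula: Weight = area * weight_per_sqft
Substituting: Weight = 49.4730 * 0.7180
Result: 35.5216 kg


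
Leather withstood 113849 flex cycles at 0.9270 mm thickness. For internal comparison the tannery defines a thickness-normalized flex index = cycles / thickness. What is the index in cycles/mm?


Formula: Index = cycles / thickness
Substituting: Index = 113849 / 0.9270
Result: 122814.4552 cycles/mm


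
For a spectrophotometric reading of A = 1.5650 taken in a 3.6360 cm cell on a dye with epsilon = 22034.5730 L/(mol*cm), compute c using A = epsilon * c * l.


Formula: c = A / (epsilon * l)
Substituting: c = 1.5650 / (22034.5730 * 3.6360)
Result: 1.9534e-05 mol/L


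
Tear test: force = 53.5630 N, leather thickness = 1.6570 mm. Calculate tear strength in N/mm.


Formula: Tear strength = force / thickness
Substituting: Tear strength = 53.5630 / 1.6570
Result: 32.3253 N/mm


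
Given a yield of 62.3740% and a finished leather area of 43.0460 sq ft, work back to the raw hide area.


Formula: raw = finished * 100 / yield
Substituting: raw = 43.0460 * 100 / 62.3740
Result: 69.0127 sq ft


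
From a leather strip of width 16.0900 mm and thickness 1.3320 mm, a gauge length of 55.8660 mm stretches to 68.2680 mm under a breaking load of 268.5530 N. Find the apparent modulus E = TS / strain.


TS = F / (w * t) = 268.5530 / (16.0900 * 1.3320) = 12.5305 N/mm^2
strain = (Lf - L0) / L0 = (68.2680 - 55.8660) / 55.8660 = 0.2220
E = TS / strain = 12.5305 / 0.2220 = 56.4450 N/mm^2


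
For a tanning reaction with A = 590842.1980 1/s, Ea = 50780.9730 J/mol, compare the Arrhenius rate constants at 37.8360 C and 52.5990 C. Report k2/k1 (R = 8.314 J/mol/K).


T1 = 37.8360 + 273.15 = 310.9860 K; T2 = 52.5990 + 273.15 = 325.7490 K
k1 = A * exp(-Ea/(R*T1)) = 590842.1980 * exp(-50780.9730/(8.314*310.9860)) = 0.00174485 1/s
k2 = A * exp(-Ea/(R*T2)) = 590842.1980 * exp(-50780.9730/(8.314*325.7490)) = 0.00424938 1/s
k2/k1 = 0.00424938 / 0.00174485 = 2.4354


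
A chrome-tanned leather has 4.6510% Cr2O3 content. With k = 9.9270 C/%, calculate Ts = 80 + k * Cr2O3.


Formula: Ts = 80 + k * Cr2O3
Substituting: Ts = 80 + 9.9270 * 4.6510
Result: 126.1705 C


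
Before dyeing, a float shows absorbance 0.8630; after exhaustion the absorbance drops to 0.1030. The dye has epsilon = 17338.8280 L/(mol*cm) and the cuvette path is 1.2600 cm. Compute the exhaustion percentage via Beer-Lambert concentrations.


c_initial = A_i / (epsilon * l) = 0.8630 / (17338.8280 * 1.2600) = 3.9502e-05 mol/L
c_final = A_f / (epsilon * l) = 0.1030 / (17338.8280 * 1.2600) = 4.7146e-06 mol/L
Exhaustion = (c_initial - c_final) / c_initial * 100 = (3.9502e-05 - 4.7146e-06) / 3.9502e-05 * 100 = 88.0649 %


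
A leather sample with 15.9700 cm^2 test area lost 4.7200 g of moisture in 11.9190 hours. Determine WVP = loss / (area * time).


Formula: WVP = loss / (area * time)
Substituting: WVP = 4.7200 / (15.9700 * 11.9190)
Result: 0.0247969 g/(cm^2*hr)


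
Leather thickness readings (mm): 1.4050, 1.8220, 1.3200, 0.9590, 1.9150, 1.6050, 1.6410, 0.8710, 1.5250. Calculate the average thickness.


Formula: Average = sum / n
Substituting: Average = 13.0630 / 9
Result: 1.4514 mm


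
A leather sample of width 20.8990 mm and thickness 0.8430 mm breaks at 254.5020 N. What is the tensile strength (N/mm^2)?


Formula: TS = force / (width * thickness)
Substituting: TS = 254.5020 / (20.8990 * 0.8430)
Result: 14.4457 N/mm^2


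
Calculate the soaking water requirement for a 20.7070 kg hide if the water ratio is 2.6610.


Formula: Water = hide_weight * ratio
Substituting: Water = 20.7070 * 2.6610
Result: 55.1013 kg


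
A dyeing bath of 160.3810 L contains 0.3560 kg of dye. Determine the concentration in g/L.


Formula: Conc = dye_mass(kg) / volume(L) * 1000
Substituting: Conc = 0.3560 / 160.3810 * 1000
Result: 2.2197 g/L


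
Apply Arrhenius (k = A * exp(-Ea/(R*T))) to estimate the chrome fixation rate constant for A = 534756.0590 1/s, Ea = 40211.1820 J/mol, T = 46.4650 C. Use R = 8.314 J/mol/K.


T_K = T_C + 273.15 = 46.4650 + 273.15 = 319.6150 K
exponent = -Ea / (R * T_K) = -40211.1820 / (8.314 * 319.6150) = -15.1325
k = A * exp(exponent) = 534756.0590 * exp(-15.1325) = 0.1433 1/s


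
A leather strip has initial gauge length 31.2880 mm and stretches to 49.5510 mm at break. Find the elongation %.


Formula: Elongation = (Lf - L0) / L0 * 100
Substituting: Elongation = (49.5510 - 31.2880) / 31.2880 * 100
Result: 58.3706 %


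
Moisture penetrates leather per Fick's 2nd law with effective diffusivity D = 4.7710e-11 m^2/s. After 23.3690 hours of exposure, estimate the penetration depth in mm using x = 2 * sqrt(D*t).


t = 23.3690 hr * 3600 = 84128.4000 s
D * t = 4.7710e-11 * 84128.4000 = 4.0138e-06
x = 2 * sqrt(D*t) = 2 * sqrt(4.0138e-06) = 0.00400688 m = 4.0069 mm
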